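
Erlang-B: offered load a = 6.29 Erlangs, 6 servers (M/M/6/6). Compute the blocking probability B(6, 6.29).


B(c,a) = (a^c/c!) / Σ_{k=0}^{c} a^k/k!
a^6/6! = 86.014442
Σ terms (k=0..6): 1.00000 + 6.29000 + 19.78205 + 41.47636 + 65.22158 + 82.04875 + 86.01444 = 301.833193
B = 86.014442/301.833193 = 0.284973

Final: 0.284973


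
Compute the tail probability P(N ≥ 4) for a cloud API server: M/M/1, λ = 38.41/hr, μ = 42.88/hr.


ρ = 38.41/42.88 = 0.8958
P(N ≥ n) = ρ^n = 0.8958^4 = 0.643811

Final: 0.643811


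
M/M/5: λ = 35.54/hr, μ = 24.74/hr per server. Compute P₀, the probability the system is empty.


a = λ/μ = 35.54/24.74 = 1.4365; ρ = a/c = 0.2873
Σ_{k=0}^{4} a^k/k! (terms k=0..4) = 1.00000 + 1.43654 + 1.03182 + 0.49409 + 0.17744 = 4.13989
Tail: a^5/(5!(1−ρ)) = 6.11771/(120·0.7127) = 0.07153
P₀ = 1/(4.13989 + 0.07153) = 1/4.21143 = 0.237449

Final: 0.237449


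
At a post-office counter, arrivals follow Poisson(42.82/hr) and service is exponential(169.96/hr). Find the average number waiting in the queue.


ρ = 42.82/169.96 = 0.2519
Lq = ρ²/(1−ρ) = 0.06347/0.7481 = 0.08485

Final: 0.08485


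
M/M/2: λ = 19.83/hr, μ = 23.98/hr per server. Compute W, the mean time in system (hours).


a = 0.8269; ρ = 0.4135; P₀ = 0.414958
Lq = P₀·a^c·ρ/(c!(1−ρ)²) = 0.17052
Wq = Lq/λ = 0.17052/19.83 = 0.008599 hr
W = Wq + 1/μ = 0.008599 + 0.04170 = 0.05030 hr

Final: 0.05030 hr


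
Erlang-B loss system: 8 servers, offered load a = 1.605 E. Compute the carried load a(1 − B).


B(8,1.605) = 0.0002194 (Erlang-B)
Carried load = a(1 − B) = 1.605·(1 − 0.0002194) = 1.605·0.999781 = 1.6046 E

Final: 1.6046 Erlangs


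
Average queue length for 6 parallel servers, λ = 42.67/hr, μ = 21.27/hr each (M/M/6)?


a = λ/μ = 2.0061; ρ = a/6 = 0.3344
P₀ = 0.134308
Lq = P₀·a^c·ρ / (c!·(1−ρ)²) = 0.134308·65.18249·0.3344/(720·0.44309)
= 0.009175

Final: 0.009175


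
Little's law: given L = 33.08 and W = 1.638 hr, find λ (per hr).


λ = L/W = 33.08/1.638 = 20.1954 /hr

Final: 20.1954 /hr


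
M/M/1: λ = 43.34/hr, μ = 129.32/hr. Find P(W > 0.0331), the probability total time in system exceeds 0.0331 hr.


W ~ Exponential(μ−λ) for M/M/1.
μ − λ = 129.32 − 43.34 = 85.9800
P(W > t) = e^{−(μ−λ)t} = e^{−2.8459} = 0.058080

Final: 0.058080


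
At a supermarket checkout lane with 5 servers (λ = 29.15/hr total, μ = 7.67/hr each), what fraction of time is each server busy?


ρ = λ/(cμ) = 29.15/(5·7.67) = 29.15/38.35 = 0.7601

Final: 0.7601


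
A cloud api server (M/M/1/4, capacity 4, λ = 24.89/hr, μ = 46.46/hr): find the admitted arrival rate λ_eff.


ρ = 0.5357; P_K = (1−ρ)ρ^4/(1−ρ^5) = 0.040009
λ_eff = λ(1 − P_K) = 24.89·(1 − 0.040009) = 24.89·0.959991 = 23.8942 /hr

Final: 23.8942 /hr


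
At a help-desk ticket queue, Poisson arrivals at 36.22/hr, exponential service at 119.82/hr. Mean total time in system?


W = 1/(μ−λ) = 1/(119.82 − 36.22) = 1/83.60 = 0.01196 hr

Final: 0.01196 hr


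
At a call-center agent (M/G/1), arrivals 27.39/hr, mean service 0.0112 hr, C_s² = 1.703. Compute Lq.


ρ = λ·E[S] = 27.39·0.0112 = 0.3068
Lq = ρ²(1+C_s²)/(2(1−ρ)) = 0.09411·(1+1.703)/(2·0.6932)
= 0.09411·2.7030/1.3865 = 0.18347

Final: 0.18347


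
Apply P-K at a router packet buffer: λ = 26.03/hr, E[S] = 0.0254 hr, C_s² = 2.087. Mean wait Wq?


ρ = λ·E[S] = 26.03·0.0254 = 0.6612
E[S²] = E[S]²(1+C_s²) = 0.0254²·(1+2.087) = 0.001992
Wq = λ·E[S²]/(2(1−ρ)) = 26.03·0.001992/(2·0.3388) = 0.07650 hr

Final: 0.07650 hr


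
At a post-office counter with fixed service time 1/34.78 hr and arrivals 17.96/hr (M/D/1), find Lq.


ρ = 17.96/34.78 = 0.5164
M/D/1: Lq = ρ²/(2(1−ρ)) = 0.2667/(2·0.4836) = 0.27569

Final: 0.27569


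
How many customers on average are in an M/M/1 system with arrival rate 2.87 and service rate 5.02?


ρ = λ/μ = 2.87/5.02 = 0.5717
L = ρ/(1−ρ) = 0.5717/(1 − 0.5717) = 0.5717/0.4283 = 1.3349

Final: 1.3349


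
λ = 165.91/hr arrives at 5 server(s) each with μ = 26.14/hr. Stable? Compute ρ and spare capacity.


Total capacity cμ = 5·26.14 = 130.70/hr
ρ = λ/(cμ) = 165.91/130.70 = 1.2694
Stable ⇔ ρ < 1: NO
Spare capacity = cμ − λ = 130.70 − 165.91 = -35.21/hr

Final: ρ = 1.2694; unstable; margin = -35.21/hr


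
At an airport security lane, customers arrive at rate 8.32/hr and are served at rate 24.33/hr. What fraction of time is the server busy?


ρ = λ/μ = 8.32/24.33 = 0.3420

Final: 0.3420


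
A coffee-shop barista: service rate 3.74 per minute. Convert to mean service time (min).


Mean service time = 1/μ = 1/3.74 minute = 0.26738 minute
In minutes: 0.26738 × 1 = 0.2674 min

Final: 0.2674 min


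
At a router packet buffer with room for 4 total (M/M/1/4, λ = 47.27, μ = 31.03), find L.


ρ = 47.27/31.03 = 1.5234
L = ρ[1 − (K+1)ρ^K + Kρ^(K+1)] / [(1−ρ)(1−ρ^(K+1))]
Numerator: 1.5234·(1 − 5·5.385367 + 4·8.203877) = 10.493959
Denominator: (-0.5234)·(-7.203877) = 3.770253
L = 10.493959/3.770253 = 2.7834

Final: 2.7834


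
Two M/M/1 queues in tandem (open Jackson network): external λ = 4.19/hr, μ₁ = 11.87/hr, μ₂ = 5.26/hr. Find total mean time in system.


Each node sees arrival rate λ = 4.19/hr (tandem ⇒ throughput preserved).
W₁ = 1/(μ₁−λ) = 1/(11.87−4.19) = 0.13021 hr
W₂ = 1/(μ₂−λ) = 1/(5.26−4.19) = 0.93458 hr
W_total = W₁ + W₂ = 0.13021 + 0.93458 = 1.06479 hr

Final: 1.06479 hr


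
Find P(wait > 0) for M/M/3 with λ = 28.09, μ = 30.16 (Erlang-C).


a = λ/μ = 0.9314; ρ = a/3 = 0.3105
P₀ = 0.390570 (from M/M/c formula)
C(c,a) = [a^c/(c!(1−ρ))]·P₀ = [0.80791/(6·0.6895)]·0.390570
= 0.19528·0.390570 = 0.076269

Final: 0.076269


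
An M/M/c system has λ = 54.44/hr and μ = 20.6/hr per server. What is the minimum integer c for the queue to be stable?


Stability requires cμ > λ ⇔ c > λ/μ.
λ/μ = 54.44/20.6 = 2.6427
Minimum integer c = ⌊2.6427⌋ + 1 = 3
Check: 3·20.6 = 61.80 > 54.44, while 2·20.6 = 41.20 ≤ 54.44

Final: 3 servers


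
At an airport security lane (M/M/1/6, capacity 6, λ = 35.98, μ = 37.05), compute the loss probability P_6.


ρ = λ/μ = 35.98/37.05 = 0.9711
P_K = (1−ρ)ρ^K/(1−ρ^(K+1)) = (0.02888·0.838760)/(1 − 0.814537)
= 0.024223/0.185463 = 0.130610

Final: 0.130610


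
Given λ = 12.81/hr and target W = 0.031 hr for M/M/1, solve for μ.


W = 1/(μ−λ) ⇒ μ − λ = 1/W = 1/0.031 = 32.2581
μ = λ + 1/W = 12.81 + 32.2581 = 45.0681 per hr

Final: 45.0681 /hr


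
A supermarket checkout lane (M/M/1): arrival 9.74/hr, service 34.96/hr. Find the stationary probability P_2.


ρ = 9.74/34.96 = 0.2786
P_n = (1−ρ)·ρ^n = (1 − 0.2786)·0.2786^2 = 0.7214·0.077620 = 0.055995

Final: 0.055995


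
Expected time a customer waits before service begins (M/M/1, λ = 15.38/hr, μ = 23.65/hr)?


ρ = 15.38/23.65 = 0.6503
Wq = ρ/(μ−λ) = 0.6503/(23.65 − 15.38) = 0.6503/8.27 = 0.07864 hr

Final: 0.07864 hr


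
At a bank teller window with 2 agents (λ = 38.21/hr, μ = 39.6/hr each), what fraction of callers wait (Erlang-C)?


a = λ/μ = 0.9649; ρ = a/2 = 0.4824
P₀ = 0.349118 (from M/M/c formula)
C(c,a) = [a^c/(c!(1−ρ))]·P₀ = [0.93103/(2·0.5176)]·0.349118
= 0.89946·0.349118 = 0.314017

Final: 0.314017


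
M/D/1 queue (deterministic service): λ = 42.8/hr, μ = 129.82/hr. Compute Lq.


ρ = 42.8/129.82 = 0.3297
M/D/1: Lq = ρ²/(2(1−ρ)) = 0.1087/(2·0.6703) = 0.08108

Final: 0.08108


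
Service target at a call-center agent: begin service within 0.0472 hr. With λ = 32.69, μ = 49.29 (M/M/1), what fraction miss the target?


ρ = 32.69/49.29 = 0.6632
P(Wq > t) = ρ·e^{−(μ−λ)t} = 0.6632·e^{−0.7835}
= 0.6632·0.456795 = 0.302955

Final: 0.302955


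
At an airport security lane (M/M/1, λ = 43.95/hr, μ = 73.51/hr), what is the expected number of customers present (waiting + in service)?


ρ = λ/μ = 43.95/73.51 = 0.5979
L = ρ/(1−ρ) = 0.5979/(1 − 0.5979) = 0.5979/0.4021 = 1.4868

Final: 1.4868


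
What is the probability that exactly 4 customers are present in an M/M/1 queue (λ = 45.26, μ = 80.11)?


ρ = 45.26/80.11 = 0.5650
P_n = (1−ρ)·ρ^n = (1 − 0.5650)·0.5650^4 = 0.4350·0.101885 = 0.044323

Final: 0.044323


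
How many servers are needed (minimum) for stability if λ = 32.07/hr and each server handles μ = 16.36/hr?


Stability requires cμ > λ ⇔ c > λ/μ.
λ/μ = 32.07/16.36 = 1.9603
Minimum integer c = ⌊1.9603⌋ + 1 = 2
Check: 2·16.36 = 32.72 > 32.07, while 1·16.36 = 16.36 ≤ 32.07

Final: 2 servers


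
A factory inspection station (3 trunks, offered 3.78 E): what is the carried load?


B(3,3.78) = 0.430170 (Erlang-B)
Carried load = a(1 − B) = 3.78·(1 − 0.430170) = 3.78·0.569830 = 2.1540 E

Final: 2.1540 Erlangs


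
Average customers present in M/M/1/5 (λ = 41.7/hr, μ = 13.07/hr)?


ρ = 41.7/13.07 = 3.1905
L = ρ[1 − (K+1)ρ^K + Kρ^(K+1)] / [(1−ρ)(1−ρ^(K+1))]
Numerator: 3.1905·(1 − 6·330.599610 + 5·1054.782229) = 10500.977231
Denominator: (-2.1905)·(-1053.782229) = 2308.323277
L = 10500.977231/2308.323277 = 4.5492

Final: 4.5492


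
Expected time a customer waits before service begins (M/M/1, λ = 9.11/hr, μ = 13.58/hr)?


ρ = 9.11/13.58 = 0.6708
Wq = ρ/(μ−λ) = 0.6708/(13.58 − 9.11) = 0.6708/4.47 = 0.1501 hr

Final: 0.1501 hr


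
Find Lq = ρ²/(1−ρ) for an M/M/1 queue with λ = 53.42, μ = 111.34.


ρ = 53.42/111.34 = 0.4798
Lq = ρ²/(1−ρ) = 0.2302/0.5202 = 0.4425

Final: 0.4425


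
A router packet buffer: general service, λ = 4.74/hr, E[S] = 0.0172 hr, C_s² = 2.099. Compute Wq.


ρ = λ·E[S] = 4.74·0.0172 = 0.08153
E[S²] = E[S]²(1+C_s²) = 0.0172²·(1+2.099) = 0.0009168
Wq = λ·E[S²]/(2(1−ρ)) = 4.74·0.0009168/(2·0.9185) = 0.002366 hr

Final: 0.002366 hr


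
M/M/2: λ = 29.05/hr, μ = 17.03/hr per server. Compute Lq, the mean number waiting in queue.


a = λ/μ = 1.7058; ρ = a/2 = 0.8529
P₀ = 0.079385
Lq = P₀·a^c·ρ / (c!·(1−ρ)²) = 0.079385·2.90980·0.8529/(2·0.02164)
= 4.55290

Final: 4.55290


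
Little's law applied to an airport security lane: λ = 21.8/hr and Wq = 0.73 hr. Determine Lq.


Lq = λWq = 21.8·0.73 = 15.9140

Final: 15.9140


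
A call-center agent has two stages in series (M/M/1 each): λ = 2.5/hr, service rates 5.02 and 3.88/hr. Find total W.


Each node sees arrival rate λ = 2.5/hr (tandem ⇒ throughput preserved).
W₁ = 1/(μ₁−λ) = 1/(5.02−2.5) = 0.39683 hr
W₂ = 1/(μ₂−λ) = 1/(3.88−2.5) = 0.72464 hr
W_total = W₁ + W₂ = 0.39683 + 0.72464 = 1.12146 hr

Final: 1.12146 hr


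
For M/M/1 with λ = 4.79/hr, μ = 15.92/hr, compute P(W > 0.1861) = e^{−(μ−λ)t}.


W ~ Exponential(μ−λ) for M/M/1.
μ − λ = 15.92 − 4.79 = 11.1300
P(W > t) = e^{−(μ−λ)t} = e^{−2.0713} = 0.126023

Final: 0.126023


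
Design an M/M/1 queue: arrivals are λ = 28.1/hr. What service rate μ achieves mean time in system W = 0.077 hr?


W = 1/(μ−λ) ⇒ μ − λ = 1/W = 1/0.077 = 12.9870
μ = λ + 1/W = 28.1 + 12.9870 = 41.0870 per hr

Final: 41.0870 /hr


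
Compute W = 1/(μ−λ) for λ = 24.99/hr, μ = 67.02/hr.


W = 1/(μ−λ) = 1/(67.02 − 24.99) = 1/42.03 = 0.02379 hr

Final: 0.02379 hr


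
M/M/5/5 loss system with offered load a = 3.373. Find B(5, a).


B(c,a) = (a^c/c!) / Σ_{k=0}^{c} a^k/k!
a^5/5! = 3.638316
Σ terms (k=0..5): 1.00000 + 3.37300 + 5.68856 + 6.39584 + 5.39329 + 3.63832 = 25.489018
B = 3.638316/25.489018 = 0.142741

Final: 0.142741


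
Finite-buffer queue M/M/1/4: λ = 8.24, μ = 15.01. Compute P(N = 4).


ρ = λ/μ = 8.24/15.01 = 0.5490
P_K = (1−ρ)ρ^K/(1−ρ^(K+1)) = (0.4510·0.090821)/(1 − 0.049858)
= 0.040963/0.950142 = 0.043113

Final: 0.043113


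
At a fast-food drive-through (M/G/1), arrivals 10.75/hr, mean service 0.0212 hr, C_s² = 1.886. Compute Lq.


ρ = λ·E[S] = 10.75·0.0212 = 0.2279
Lq = ρ²(1+C_s²)/(2(1−ρ)) = 0.05194·(1+1.886)/(2·0.7721)
= 0.05194·2.8860/1.5442 = 0.09707

Final: 0.09707


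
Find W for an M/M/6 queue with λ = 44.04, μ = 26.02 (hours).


a = 1.6925; ρ = 0.2821; P₀ = 0.183953
Lq = P₀·a^c·ρ/(c!(1−ρ)²) = 0.003287
Wq = Lq/λ = 0.003287/44.04 = 0.00007465 hr
W = Wq + 1/μ = 0.00007465 + 0.03843 = 0.03851 hr

Final: 0.03851 hr


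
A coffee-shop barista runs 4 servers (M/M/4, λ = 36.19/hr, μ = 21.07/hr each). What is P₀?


a = λ/μ = 36.19/21.07 = 1.7176; ρ = a/c = 0.4294
Σ_{k=0}^{3} a^k/k! (terms k=0..3) = 1.00000 + 1.71761 + 1.47509 + 0.84454 = 5.03724
Tail: a^4/(4!(1−ρ)) = 8.70355/(24·0.5706) = 0.63556
P₀ = 1/(5.03724 + 0.63556) = 1/5.67280 = 0.176280

Final: 0.176280


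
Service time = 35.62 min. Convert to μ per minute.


μ = 1/(service time) in consistent units.
1 minute = 1 min, so μ = 1/35.62 = 0.02807 per minute

Final: 0.02807 /min


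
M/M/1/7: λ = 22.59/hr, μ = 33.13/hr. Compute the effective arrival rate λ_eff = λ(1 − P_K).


ρ = 0.6819; P_K = (1−ρ)ρ^7/(1−ρ^8) = 0.022870
λ_eff = λ(1 − P_K) = 22.59·(1 − 0.022870) = 22.59·0.977130 = 22.0734 /hr

Final: 22.0734 /hr


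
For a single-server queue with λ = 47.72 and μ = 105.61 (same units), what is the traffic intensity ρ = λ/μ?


ρ = λ/μ = 47.72/105.61 = 0.4519

Final: 0.4519


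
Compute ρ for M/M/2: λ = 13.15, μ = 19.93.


ρ = λ/(cμ) = 13.15/(2·19.93) = 13.15/39.86 = 0.3299

Final: 0.3299


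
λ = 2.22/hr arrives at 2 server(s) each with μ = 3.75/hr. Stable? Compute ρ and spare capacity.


Total capacity cμ = 2·3.75 = 7.50/hr
ρ = λ/(cμ) = 2.22/7.50 = 0.2960
Stable ⇔ ρ < 1: YES
Spare capacity = cμ − λ = 7.50 − 2.22 = 5.28/hr

Final: ρ = 0.2960; stable; margin = 5.28/hr


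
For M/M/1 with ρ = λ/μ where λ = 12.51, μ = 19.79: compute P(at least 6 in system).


ρ = 12.51/19.79 = 0.6321
P(N ≥ n) = ρ^n = 0.6321^6 = 0.063807

Final: 0.063807


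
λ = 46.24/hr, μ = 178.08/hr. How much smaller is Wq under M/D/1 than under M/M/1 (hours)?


ρ = 46.24/178.08 = 0.2597
Wq(M/M/1) = ρ/(μ−λ) = 0.2597/131.84 = 0.001969 hr
Wq(M/D/1) = ρ/(2(μ−λ)) = 0.0009847 hr
Savings = 0.001969 − 0.0009847 = 0.0009847 hr

Final: 0.0009847 hr


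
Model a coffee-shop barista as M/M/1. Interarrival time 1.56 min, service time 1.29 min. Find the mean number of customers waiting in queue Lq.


λ = 60/1.56 = 38.4615 /hr
μ = 60/1.29 = 46.5116 /hr
ρ = λ/μ = 38.4615/46.5116 = 0.8269
Lq = ρ²/(1−ρ) = 0.6838/0.1731 = 3.9509

Final: 3.9509


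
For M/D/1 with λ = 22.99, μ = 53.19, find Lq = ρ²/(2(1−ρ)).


ρ = 22.99/53.19 = 0.4322
M/D/1: Lq = ρ²/(2(1−ρ)) = 0.1868/(2·0.5678) = 0.16452

Final: 0.16452


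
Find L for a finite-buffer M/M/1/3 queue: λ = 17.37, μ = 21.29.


ρ = 17.37/21.29 = 0.8159
L = ρ[1 − (K+1)ρ^K + Kρ^(K+1)] / [(1−ρ)(1−ρ^(K+1))]
Numerator: 0.8159·(1 − 4·0.543091 + 3·0.443095) = 0.128028
Denominator: (0.1841)·(0.556905) = 0.102540
L = 0.128028/0.102540 = 1.2486

Final: 1.2486


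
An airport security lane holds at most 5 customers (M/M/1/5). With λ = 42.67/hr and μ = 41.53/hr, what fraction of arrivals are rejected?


ρ = λ/μ = 42.67/41.53 = 1.0275
P_K = (1−ρ)ρ^K/(1−ρ^(K+1)) = (-0.02745·1.144995)/(1 − 1.176425)
= -0.031430/-0.176425 = 0.178150

Final: 0.178150


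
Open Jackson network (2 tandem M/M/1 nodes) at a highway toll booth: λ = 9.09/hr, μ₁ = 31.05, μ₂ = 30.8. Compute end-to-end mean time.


Each node sees arrival rate λ = 9.09/hr (tandem ⇒ throughput preserved).
W₁ = 1/(μ₁−λ) = 1/(31.05−9.09) = 0.04554 hr
W₂ = 1/(μ₂−λ) = 1/(30.8−9.09) = 0.04606 hr
W_total = W₁ + W₂ = 0.04554 + 0.04606 = 0.09160 hr

Final: 0.09160 hr


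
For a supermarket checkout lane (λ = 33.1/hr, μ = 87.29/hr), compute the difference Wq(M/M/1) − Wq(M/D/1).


ρ = 33.1/87.29 = 0.3792
Wq(M/M/1) = ρ/(μ−λ) = 0.3792/54.19 = 0.006998 hr
Wq(M/D/1) = ρ/(2(μ−λ)) = 0.003499 hr
Savings = 0.006998 − 0.003499 = 0.003499 hr

Final: 0.003499 hr


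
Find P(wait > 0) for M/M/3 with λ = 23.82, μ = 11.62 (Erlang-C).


a = λ/μ = 2.0499; ρ = a/3 = 0.6833
P₀ = 0.103260 (from M/M/c formula)
C(c,a) = [a^c/(c!(1−ρ))]·P₀ = [8.61404/(6·0.3167)]·0.103260
= 4.53329·0.103260 = 0.468108

Final: 0.468108


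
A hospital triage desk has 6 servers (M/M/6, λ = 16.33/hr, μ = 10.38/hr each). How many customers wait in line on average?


a = λ/μ = 1.5732; ρ = a/6 = 0.2622
P₀ = 0.207307
Lq = P₀·a^c·ρ / (c!·(1−ρ)²) = 0.207307·15.16118·0.2622/(720·0.54434)
= 0.002103

Final: 0.002103


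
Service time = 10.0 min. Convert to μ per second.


μ = 1/(service time) in consistent units.
1 second = 0.0166667 min, so μ = 0.0166667/10.0 = 0.001667 per second

Final: 0.001667 /sec


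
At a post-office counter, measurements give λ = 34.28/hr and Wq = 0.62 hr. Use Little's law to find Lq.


Lq = λWq = 34.28·0.62 = 21.2536

Final: 21.2536


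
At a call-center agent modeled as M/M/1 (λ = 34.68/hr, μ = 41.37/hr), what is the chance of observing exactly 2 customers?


ρ = 34.68/41.37 = 0.8383
P_n = (1−ρ)·ρ^n = (1 − 0.8383)·0.8383^2 = 0.1617·0.702728 = 0.113639

Final: 0.113639


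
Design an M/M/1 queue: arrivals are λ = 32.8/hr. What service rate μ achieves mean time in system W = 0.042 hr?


W = 1/(μ−λ) ⇒ μ − λ = 1/W = 1/0.042 = 23.8095
μ = λ + 1/W = 32.8 + 23.8095 = 56.6095 per hr

Final: 56.6095 /hr


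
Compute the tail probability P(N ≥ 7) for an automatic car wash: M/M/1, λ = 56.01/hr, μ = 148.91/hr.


ρ = 56.01/148.91 = 0.3761
P(N ≥ n) = ρ^n = 0.3761^7 = 0.001065

Final: 0.001065


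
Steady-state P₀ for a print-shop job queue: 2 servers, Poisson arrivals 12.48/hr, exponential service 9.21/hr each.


a = λ/μ = 12.48/9.21 = 1.3550; ρ = a/c = 0.6775
Σ_{k=0}^{1} a^k/k! (terms k=0..1) = 1.00000 + 1.35505 = 2.35505
Tail: a^2/(2!(1−ρ)) = 1.83616/(2·0.3225) = 2.84697
P₀ = 1/(2.35505 + 2.84697) = 1/5.20202 = 0.192233

Final: 0.192233


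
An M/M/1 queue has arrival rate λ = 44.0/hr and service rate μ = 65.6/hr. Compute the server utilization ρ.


ρ = λ/μ = 44.0/65.6 = 0.6707

Final: 0.6707


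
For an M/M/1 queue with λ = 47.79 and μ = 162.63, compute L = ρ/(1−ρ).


ρ = λ/μ = 47.79/162.63 = 0.2939
L = ρ/(1−ρ) = 0.2939/(1 − 0.2939) = 0.2939/0.7061 = 0.4161

Final: 0.4161


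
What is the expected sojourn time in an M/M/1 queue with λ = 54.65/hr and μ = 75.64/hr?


W = 1/(μ−λ) = 1/(75.64 − 54.65) = 1/20.99 = 0.04764 hr

Final: 0.04764 hr


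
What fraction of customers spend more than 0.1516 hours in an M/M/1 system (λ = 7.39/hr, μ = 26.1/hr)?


W ~ Exponential(μ−λ) for M/M/1.
μ − λ = 26.1 − 7.39 = 18.7100
P(W > t) = e^{−(μ−λ)t} = e^{−2.8364} = 0.058634

Final: 0.058634


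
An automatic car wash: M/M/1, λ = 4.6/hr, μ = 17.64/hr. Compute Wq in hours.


ρ = 4.6/17.64 = 0.2608
Wq = ρ/(μ−λ) = 0.2608/(17.64 − 4.6) = 0.2608/13.04 = 0.02000 hr

Final: 0.02000 hr


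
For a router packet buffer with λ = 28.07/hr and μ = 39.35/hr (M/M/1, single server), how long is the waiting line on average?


ρ = 28.07/39.35 = 0.7133
Lq = ρ²/(1−ρ) = 0.5089/0.2867 = 1.7751

Final: 1.7751


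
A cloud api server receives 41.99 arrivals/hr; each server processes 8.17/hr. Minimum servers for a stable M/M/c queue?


Stability requires cμ > λ ⇔ c > λ/μ.
λ/μ = 41.99/8.17 = 5.1395
Minimum integer c = ⌊5.1395⌋ + 1 = 6
Check: 6·8.17 = 49.02 > 41.99, while 5·8.17 = 40.85 ≤ 41.99

Final: 6 servers


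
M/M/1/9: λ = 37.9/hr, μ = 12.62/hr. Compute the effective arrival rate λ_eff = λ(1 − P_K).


ρ = 3.0032; P_K = (1−ρ)ρ^9/(1−ρ^10) = 0.667030
λ_eff = λ(1 − P_K) = 37.9·(1 − 0.667030) = 37.9·0.332970 = 12.6196 /hr

Final: 12.6196 /hr


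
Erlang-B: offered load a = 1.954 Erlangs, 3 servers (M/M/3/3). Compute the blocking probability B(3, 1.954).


B(c,a) = (a^c/c!) / Σ_{k=0}^{c} a^k/k!
a^3/3! = 1.243433
Σ terms (k=0..3): 1.00000 + 1.95400 + 1.90906 + 1.24343 = 6.106491
B = 1.243433/6.106491 = 0.203625

Final: 0.203625


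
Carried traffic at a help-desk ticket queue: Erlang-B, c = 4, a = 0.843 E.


B(4,0.843) = 0.009073 (Erlang-B)
Carried load = a(1 − B) = 0.843·(1 − 0.009073) = 0.843·0.990927 = 0.8354 E

Final: 0.8354 Erlangs


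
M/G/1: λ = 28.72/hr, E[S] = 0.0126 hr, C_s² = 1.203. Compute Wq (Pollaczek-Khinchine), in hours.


ρ = λ·E[S] = 28.72·0.0126 = 0.3619
E[S²] = E[S]²(1+C_s²) = 0.0126²·(1+1.203) = 0.0003497
Wq = λ·E[S²]/(2(1−ρ)) = 28.72·0.0003497/(2·0.6381) = 0.007870 hr

Final: 0.007870 hr


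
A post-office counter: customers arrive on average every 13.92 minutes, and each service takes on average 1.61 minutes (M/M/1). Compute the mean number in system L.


λ = 60/13.92 = 4.3103 /hr
μ = 60/1.61 = 37.2671 /hr
ρ = λ/μ = 4.3103/37.2671 = 0.1157
L = ρ/(1−ρ) = 0.1157/0.8843 = 0.1308

Final: 0.1308


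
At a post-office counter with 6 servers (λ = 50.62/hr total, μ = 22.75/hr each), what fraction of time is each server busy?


ρ = λ/(cμ) = 50.62/(6·22.75) = 50.62/136.50 = 0.3708

Final: 0.3708


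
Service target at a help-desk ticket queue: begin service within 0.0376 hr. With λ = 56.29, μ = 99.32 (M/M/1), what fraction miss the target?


ρ = 56.29/99.32 = 0.5668
P(Wq > t) = ρ·e^{−(μ−λ)t} = 0.5668·e^{−1.6179}
= 0.5668·0.198309 = 0.112393

Final: 0.112393


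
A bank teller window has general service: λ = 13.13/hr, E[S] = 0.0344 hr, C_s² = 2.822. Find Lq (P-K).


ρ = λ·E[S] = 13.13·0.0344 = 0.4517
Lq = ρ²(1+C_s²)/(2(1−ρ)) = 0.2040·(1+2.822)/(2·0.5483)
= 0.2040·3.8220/1.0967 = 0.71100

Final: 0.71100


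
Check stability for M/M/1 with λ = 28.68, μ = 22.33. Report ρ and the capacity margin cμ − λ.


Total capacity cμ = 1·22.33 = 22.33/hr
ρ = λ/(cμ) = 28.68/22.33 = 1.2844
Stable ⇔ ρ < 1: NO
Spare capacity = cμ − λ = 22.33 − 28.68 = -6.35/hr

Final: ρ = 1.2844; unstable; margin = -6.35/hr


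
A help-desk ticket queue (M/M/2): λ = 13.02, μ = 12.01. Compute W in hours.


a = 1.0841; ρ = 0.5420; P₀ = 0.296976
Lq = P₀·a^c·ρ/(c!(1−ρ)²) = 0.45105
Wq = Lq/λ = 0.45105/13.02 = 0.03464 hr
W = Wq + 1/μ = 0.03464 + 0.08326 = 0.11791 hr

Final: 0.11791 hr


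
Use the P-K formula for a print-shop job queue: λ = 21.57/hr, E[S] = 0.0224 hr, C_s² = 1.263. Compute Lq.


ρ = λ·E[S] = 21.57·0.0224 = 0.4832
Lq = ρ²(1+C_s²)/(2(1−ρ)) = 0.2335·(1+1.263)/(2·0.5168)
= 0.2335·2.2630/1.0337 = 0.51109

Final: 0.51109


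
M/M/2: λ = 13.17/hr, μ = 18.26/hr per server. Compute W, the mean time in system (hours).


a = 0.7212; ρ = 0.3606; P₀ = 0.469913
Lq = P₀·a^c·ρ/(c!(1−ρ)²) = 0.10782
Wq = Lq/λ = 0.10782/13.17 = 0.008187 hr
W = Wq + 1/μ = 0.008187 + 0.05476 = 0.06295 hr

Final: 0.06295 hr


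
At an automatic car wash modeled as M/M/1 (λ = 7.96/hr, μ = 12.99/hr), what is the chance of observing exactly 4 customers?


ρ = 7.96/12.99 = 0.6128
P_n = (1−ρ)·ρ^n = (1 − 0.6128)·0.6128^4 = 0.3872·0.140999 = 0.054598

Final: 0.054598


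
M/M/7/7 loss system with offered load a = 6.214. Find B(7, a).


B(c,a) = (a^c/c!) / Σ_{k=0}^{c} a^k/k!
a^7/7! = 70.985265
Σ terms (k=0..7): 1.00000 + 6.21400 + 19.30690 + 39.99102 + 62.12605 + 77.21026 + 79.96409 + 70.98526 = 356.797582
B = 70.985265/356.797582 = 0.198951

Final: 0.198951


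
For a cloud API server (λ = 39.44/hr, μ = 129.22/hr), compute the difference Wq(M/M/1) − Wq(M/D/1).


ρ = 39.44/129.22 = 0.3052
Wq(M/M/1) = ρ/(μ−λ) = 0.3052/89.78 = 0.003400 hr
Wq(M/D/1) = ρ/(2(μ−λ)) = 0.001700 hr
Savings = 0.003400 − 0.001700 = 0.001700 hr

Final: 0.001700 hr


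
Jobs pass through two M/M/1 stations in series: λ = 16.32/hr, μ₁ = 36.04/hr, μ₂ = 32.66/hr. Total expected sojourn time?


Each node sees arrival rate λ = 16.32/hr (tandem ⇒ throughput preserved).
W₁ = 1/(μ₁−λ) = 1/(36.04−16.32) = 0.05071 hr
W₂ = 1/(μ₂−λ) = 1/(32.66−16.32) = 0.06120 hr
W_total = W₁ + W₂ = 0.05071 + 0.06120 = 0.11191 hr

Final: 0.11191 hr


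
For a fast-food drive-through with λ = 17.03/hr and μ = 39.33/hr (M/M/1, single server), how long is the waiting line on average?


ρ = 17.03/39.33 = 0.4330
Lq = ρ²/(1−ρ) = 0.1875/0.5670 = 0.3307

Final: 0.3307


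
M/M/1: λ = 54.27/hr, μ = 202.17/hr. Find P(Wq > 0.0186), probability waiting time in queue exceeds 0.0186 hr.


ρ = 54.27/202.17 = 0.2684
P(Wq > t) = ρ·e^{−(μ−λ)t} = 0.2684·e^{−2.7509}
= 0.2684·0.063868 = 0.017145

Final: 0.017145


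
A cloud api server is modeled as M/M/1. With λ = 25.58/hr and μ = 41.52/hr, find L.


ρ = λ/μ = 25.58/41.52 = 0.6161
L = ρ/(1−ρ) = 0.6161/(1 − 0.6161) = 0.6161/0.3839 = 1.6048

Final: 1.6048


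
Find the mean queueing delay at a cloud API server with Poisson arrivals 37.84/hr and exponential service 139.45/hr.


ρ = 37.84/139.45 = 0.2714
Wq = ρ/(μ−λ) = 0.2714/(139.45 − 37.84) = 0.2714/101.61 = 0.002671 hr

Final: 0.002671 hr


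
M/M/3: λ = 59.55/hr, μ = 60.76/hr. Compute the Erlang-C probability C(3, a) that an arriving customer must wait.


a = λ/μ = 0.9801; ρ = a/3 = 0.3267
P₀ = 0.371277 (from M/M/c formula)
C(c,a) = [a^c/(c!(1−ρ))]·P₀ = [0.94144/(6·0.6733)]·0.371277
= 0.23304·0.371277 = 0.086522

Final: 0.086522


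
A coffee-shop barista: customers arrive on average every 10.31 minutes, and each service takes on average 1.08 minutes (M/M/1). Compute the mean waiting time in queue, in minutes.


λ = 60/10.31 = 5.8196 /hr
μ = 60/1.08 = 55.5556 /hr
ρ = λ/μ = 5.8196/55.5556 = 0.1048
Wq = ρ/(μ−λ) = 0.1048/(55.5556−5.8196) = 0.002106 hr
In minutes: 0.002106·60 = 0.1264 min

Final: 0.1264 min


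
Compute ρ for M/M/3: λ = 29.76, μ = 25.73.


ρ = λ/(cμ) = 29.76/(3·25.73) = 29.76/77.19 = 0.3855

Final: 0.3855


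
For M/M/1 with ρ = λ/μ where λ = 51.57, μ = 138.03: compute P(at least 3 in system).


ρ = 51.57/138.03 = 0.3736
P(N ≥ n) = ρ^n = 0.3736^3 = 0.052152

Final: 0.052152


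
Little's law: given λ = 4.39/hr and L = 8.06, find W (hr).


W = L/λ = 8.06/4.39 = 1.8360 hr

Final: 1.8360 hr


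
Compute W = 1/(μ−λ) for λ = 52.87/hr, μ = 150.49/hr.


W = 1/(μ−λ) = 1/(150.49 − 52.87) = 1/97.62 = 0.01024 hr

Final: 0.01024 hr


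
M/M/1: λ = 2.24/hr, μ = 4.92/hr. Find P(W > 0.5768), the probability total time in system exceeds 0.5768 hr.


W ~ Exponential(μ−λ) for M/M/1.
μ − λ = 4.92 − 2.24 = 2.6800
P(W > t) = e^{−(μ−λ)t} = e^{−1.5458} = 0.213136

Final: 0.213136


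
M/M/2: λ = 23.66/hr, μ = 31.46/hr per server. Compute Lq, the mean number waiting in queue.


a = λ/μ = 0.7521; ρ = a/2 = 0.3760
P₀ = 0.453453
Lq = P₀·a^c·ρ / (c!·(1−ρ)²) = 0.453453·0.56560·0.3760/(2·0.38933)
= 0.12386

Final: 0.12386


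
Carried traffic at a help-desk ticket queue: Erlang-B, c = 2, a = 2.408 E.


B(2,2.408) = 0.459668 (Erlang-B)
Carried load = a(1 − B) = 2.408·(1 − 0.459668) = 2.408·0.540332 = 1.3011 E

Final: 1.3011 Erlangs


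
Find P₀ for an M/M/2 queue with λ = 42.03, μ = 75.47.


a = λ/μ = 42.03/75.47 = 0.5569; ρ = a/c = 0.2785
Σ_{k=0}^{1} a^k/k! (terms k=0..1) = 1.00000 + 0.55691 = 1.55691
Tail: a^2/(2!(1−ρ)) = 0.31015/(2·0.7215) = 0.21492
P₀ = 1/(1.55691 + 0.21492) = 1/1.77183 = 0.564388

Final: 0.564388


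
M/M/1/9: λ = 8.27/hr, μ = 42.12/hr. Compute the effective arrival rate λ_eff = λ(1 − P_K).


ρ = 0.1963; P_K = (1−ρ)ρ^9/(1−ρ^10) = 0.0000003485
λ_eff = λ(1 − P_K) = 8.27·(1 − 0.0000003485) = 8.27·1.000000 = 8.2700 /hr

Final: 8.2700 /hr


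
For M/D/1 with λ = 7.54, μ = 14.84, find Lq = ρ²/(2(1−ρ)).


ρ = 7.54/14.84 = 0.5081
M/D/1: Lq = ρ²/(2(1−ρ)) = 0.2582/(2·0.4919) = 0.26240

Final: 0.26240


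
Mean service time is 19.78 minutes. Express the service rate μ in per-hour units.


μ = 1/(service time) in consistent units.
1 hour = 60 min, so μ = 60/19.78 = 3.0334 per hour

Final: 3.0334 /hr


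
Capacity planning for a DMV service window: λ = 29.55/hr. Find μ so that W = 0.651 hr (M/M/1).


W = 1/(μ−λ) ⇒ μ − λ = 1/W = 1/0.651 = 1.5361
μ = λ + 1/W = 29.55 + 1.5361 = 31.0861 per hr

Final: 31.0861 /hr


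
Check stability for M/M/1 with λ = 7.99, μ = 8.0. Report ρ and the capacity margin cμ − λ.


Total capacity cμ = 1·8.0 = 8.00/hr
ρ = λ/(cμ) = 7.99/8.00 = 0.9988
Stable ⇔ ρ < 1: YES
Spare capacity = cμ − λ = 8.00 − 7.99 = 0.01/hr

Final: ρ = 0.9988; stable; margin = 0.01/hr


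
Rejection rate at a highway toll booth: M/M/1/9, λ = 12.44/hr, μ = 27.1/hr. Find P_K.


ρ = λ/μ = 12.44/27.1 = 0.4590
P_K = (1−ρ)ρ^K/(1−ρ^(K+1)) = (0.5410·0.0009050)/(1 − 0.0004154)
= 0.0004896/0.999585 = 0.0004898

Final: 0.0004898


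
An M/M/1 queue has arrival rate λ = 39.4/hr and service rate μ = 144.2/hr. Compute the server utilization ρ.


ρ = λ/μ = 39.4/144.2 = 0.2732

Final: 0.2732


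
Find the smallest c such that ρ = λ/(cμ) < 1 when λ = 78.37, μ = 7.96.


Stability requires cμ > λ ⇔ c > λ/μ.
λ/μ = 78.37/7.96 = 9.8455
Minimum integer c = ⌊9.8455⌋ + 1 = 10
Check: 10·7.96 = 79.60 > 78.37, while 9·7.96 = 71.64 ≤ 78.37

Final: 10 servers


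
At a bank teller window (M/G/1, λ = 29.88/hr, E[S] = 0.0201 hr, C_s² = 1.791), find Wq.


ρ = λ·E[S] = 29.88·0.0201 = 0.6006
E[S²] = E[S]²(1+C_s²) = 0.0201²·(1+1.791) = 0.001128
Wq = λ·E[S²]/(2(1−ρ)) = 29.88·0.001128/(2·0.3994) = 0.04218 hr

Final: 0.04218 hr


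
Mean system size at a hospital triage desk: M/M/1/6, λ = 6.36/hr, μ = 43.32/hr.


ρ = 6.36/43.32 = 0.1468
L = ρ[1 − (K+1)ρ^K + Kρ^(K+1)] / [(1−ρ)(1−ρ^(K+1))]
Numerator: 0.1468·(1 − 7·0.00001001 + 6·0.000001470) = 0.146805
Denominator: (0.8532)·(0.999999) = 0.853184
L = 0.146805/0.853184 = 0.1721

Final: 0.1721


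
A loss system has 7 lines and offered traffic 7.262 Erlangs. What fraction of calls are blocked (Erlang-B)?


B(c,a) = (a^c/c!) / Σ_{k=0}^{c} a^k/k!
a^7/7! = 211.330984
Σ terms (k=0..7): 1.00000 + 7.26200 + 26.36832 + 63.82892 + 115.88140 + 168.30615 + 203.70654 + 211.33098 = 797.684311
B = 211.330984/797.684311 = 0.264931

Final: 0.264931


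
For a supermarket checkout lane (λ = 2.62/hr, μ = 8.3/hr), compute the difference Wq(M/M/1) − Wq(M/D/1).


ρ = 2.62/8.3 = 0.3157
Wq(M/M/1) = ρ/(μ−λ) = 0.3157/5.68 = 0.05557 hr
Wq(M/D/1) = ρ/(2(μ−λ)) = 0.02779 hr
Savings = 0.05557 − 0.02779 = 0.02779 hr

Final: 0.02779 hr


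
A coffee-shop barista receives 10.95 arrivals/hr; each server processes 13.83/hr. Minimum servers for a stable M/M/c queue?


Stability requires cμ > λ ⇔ c > λ/μ.
λ/μ = 10.95/13.83 = 0.7918
Minimum integer c = ⌊0.7918⌋ + 1 = 1
Check: 1·13.83 = 13.83 > 10.95, while 0·13.83 = 0.00 ≤ 10.95

Final: 1 servers


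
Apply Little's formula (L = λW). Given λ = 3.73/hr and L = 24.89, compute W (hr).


W = L/λ = 24.89/3.73 = 6.6729 hr

Final: 6.6729 hr


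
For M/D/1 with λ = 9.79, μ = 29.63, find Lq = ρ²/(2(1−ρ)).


ρ = 9.79/29.63 = 0.3304
M/D/1: Lq = ρ²/(2(1−ρ)) = 0.1092/(2·0.6696) = 0.08152

Final: 0.08152


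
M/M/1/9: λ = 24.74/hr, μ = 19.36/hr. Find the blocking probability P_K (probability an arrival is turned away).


ρ = λ/μ = 24.74/19.36 = 1.2779
P_K = (1−ρ)ρ^K/(1−ρ^(K+1)) = (-0.2779·9.087597)/(1 − 11.612973)
= -2.525376/-10.612973 = 0.237952

Final: 0.237952


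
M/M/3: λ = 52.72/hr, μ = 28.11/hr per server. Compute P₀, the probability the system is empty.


a = λ/μ = 52.72/28.11 = 1.8755; ρ = a/c = 0.6252
Σ_{k=0}^{2} a^k/k! (terms k=0..2) = 1.00000 + 1.87549 + 1.75873 = 4.63422
Tail: a^3/(3!(1−ρ)) = 6.59696/(6·0.3748) = 2.93326
P₀ = 1/(4.63422 + 2.93326) = 1/7.56748 = 0.132144

Final: 0.132144


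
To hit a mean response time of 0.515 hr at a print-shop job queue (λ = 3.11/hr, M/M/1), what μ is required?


W = 1/(μ−λ) ⇒ μ − λ = 1/W = 1/0.515 = 1.9417
μ = λ + 1/W = 3.11 + 1.9417 = 5.0517 per hr

Final: 5.0517 /hr


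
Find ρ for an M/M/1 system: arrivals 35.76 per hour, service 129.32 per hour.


ρ = λ/μ = 35.76/129.32 = 0.2765

Final: 0.2765


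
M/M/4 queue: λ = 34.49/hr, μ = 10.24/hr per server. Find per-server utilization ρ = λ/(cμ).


ρ = λ/(cμ) = 34.49/(4·10.24) = 34.49/40.96 = 0.8420

Final: 0.8420


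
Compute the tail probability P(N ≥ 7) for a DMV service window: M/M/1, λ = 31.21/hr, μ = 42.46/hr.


ρ = 31.21/42.46 = 0.7350
P(N ≥ n) = ρ^n = 0.7350^7 = 0.115930

Final: 0.115930


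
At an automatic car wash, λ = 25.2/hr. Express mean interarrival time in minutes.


Mean interarrival time = 1/λ = 1/25.2 hour = 0.03968 hour
In minutes: 0.03968 × 60 = 2.3810 min

Final: 2.3810 min


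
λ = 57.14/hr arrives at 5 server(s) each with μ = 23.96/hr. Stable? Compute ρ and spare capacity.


Total capacity cμ = 5·23.96 = 119.80/hr
ρ = λ/(cμ) = 57.14/119.80 = 0.4770
Stable ⇔ ρ < 1: YES
Spare capacity = cμ − λ = 119.80 − 57.14 = 62.66/hr

Final: ρ = 0.4770; stable; margin = 62.66/hr


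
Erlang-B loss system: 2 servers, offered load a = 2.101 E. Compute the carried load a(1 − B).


B(2,2.101) = 0.415799 (Erlang-B)
Carried load = a(1 − B) = 2.101·(1 − 0.415799) = 2.101·0.584201 = 1.2274 E

Final: 1.2274 Erlangs


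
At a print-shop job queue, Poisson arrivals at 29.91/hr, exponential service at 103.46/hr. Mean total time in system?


W = 1/(μ−λ) = 1/(103.46 − 29.91) = 1/73.55 = 0.01360 hr

Final: 0.01360 hr


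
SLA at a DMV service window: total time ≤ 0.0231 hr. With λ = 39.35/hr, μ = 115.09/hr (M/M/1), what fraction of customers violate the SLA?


W ~ Exponential(μ−λ) for M/M/1.
μ − λ = 115.09 − 39.35 = 75.7400
P(W > t) = e^{−(μ−λ)t} = e^{−1.7496} = 0.173845

Final: 0.173845


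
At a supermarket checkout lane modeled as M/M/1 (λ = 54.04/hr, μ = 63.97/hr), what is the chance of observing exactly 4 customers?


ρ = 54.04/63.97 = 0.8448
P_n = (1−ρ)·ρ^n = (1 − 0.8448)·0.8448^4 = 0.1552·0.509279 = 0.079055

Final: 0.079055


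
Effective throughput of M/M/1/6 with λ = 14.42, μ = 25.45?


ρ = 0.5666; P_K = (1−ρ)ρ^6/(1−ρ^7) = 0.014614
λ_eff = λ(1 − P_K) = 14.42·(1 − 0.014614) = 14.42·0.985386 = 14.2093 /hr

Final: 14.2093 /hr


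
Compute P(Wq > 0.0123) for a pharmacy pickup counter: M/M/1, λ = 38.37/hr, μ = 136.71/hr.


ρ = 38.37/136.71 = 0.2807
P(Wq > t) = ρ·e^{−(μ−λ)t} = 0.2807·e^{−1.2096}
= 0.2807·0.298322 = 0.083729

Final: 0.083729


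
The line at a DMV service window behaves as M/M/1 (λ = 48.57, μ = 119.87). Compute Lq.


ρ = 48.57/119.87 = 0.4052
Lq = ρ²/(1−ρ) = 0.1642/0.5948 = 0.2760

Final: 0.2760


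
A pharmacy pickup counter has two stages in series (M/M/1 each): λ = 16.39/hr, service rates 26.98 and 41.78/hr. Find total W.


Each node sees arrival rate λ = 16.39/hr (tandem ⇒ throughput preserved).
W₁ = 1/(μ₁−λ) = 1/(26.98−16.39) = 0.09443 hr
W₂ = 1/(μ₂−λ) = 1/(41.78−16.39) = 0.03939 hr
W_total = W₁ + W₂ = 0.09443 + 0.03939 = 0.13381 hr

Final: 0.13381 hr


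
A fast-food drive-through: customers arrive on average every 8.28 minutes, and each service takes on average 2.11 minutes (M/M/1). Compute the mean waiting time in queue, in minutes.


λ = 60/8.28 = 7.2464 /hr
μ = 60/2.11 = 28.4360 /hr
ρ = λ/μ = 7.2464/28.4360 = 0.2548
Wq = ρ/(μ−λ) = 0.2548/(28.4360−7.2464) = 0.01203 hr
In minutes: 0.01203·60 = 0.7216 min

Final: 0.7216 min


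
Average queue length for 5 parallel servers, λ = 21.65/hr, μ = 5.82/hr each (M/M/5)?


a = λ/μ = 3.7199; ρ = a/5 = 0.7440
P₀ = 0.019462
Lq = P₀·a^c·ρ / (c!·(1−ρ)²) = 0.019462·712.31908·0.7440/(120·0.06554)
= 1.31133

Final: 1.31133


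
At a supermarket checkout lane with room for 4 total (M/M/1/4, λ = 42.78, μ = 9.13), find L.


ρ = 42.78/9.13 = 4.6857
L = ρ[1 − (K+1)ρ^K + Kρ^(K+1)] / [(1−ρ)(1−ρ^(K+1))]
Numerator: 4.6857·(1 − 5·482.036596 + 4·2258.655594) = 31044.501352
Denominator: (-3.6857)·(-2257.655594) = 8320.932172
L = 31044.501352/8320.932172 = 3.7309

Final: 3.7309


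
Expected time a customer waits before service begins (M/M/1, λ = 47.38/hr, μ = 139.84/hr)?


ρ = 47.38/139.84 = 0.3388
Wq = ρ/(μ−λ) = 0.3388/(139.84 − 47.38) = 0.3388/92.46 = 0.003664 hr

Final: 0.003664 hr


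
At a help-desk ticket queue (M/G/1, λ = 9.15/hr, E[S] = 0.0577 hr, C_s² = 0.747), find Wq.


ρ = λ·E[S] = 9.15·0.0577 = 0.5280
E[S²] = E[S]²(1+C_s²) = 0.0577²·(1+0.747) = 0.005816
Wq = λ·E[S²]/(2(1−ρ)) = 9.15·0.005816/(2·0.4720) = 0.05637 hr

Final: 0.05637 hr


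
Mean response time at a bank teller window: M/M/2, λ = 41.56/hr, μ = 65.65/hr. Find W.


a = 0.6331; ρ = 0.3165; P₀ = 0.519148
Lq = P₀·a^c·ρ/(c!(1−ρ)²) = 0.07049
Wq = Lq/λ = 0.07049/41.56 = 0.001696 hr
W = Wq + 1/μ = 0.001696 + 0.01523 = 0.01693 hr

Final: 0.01693 hr


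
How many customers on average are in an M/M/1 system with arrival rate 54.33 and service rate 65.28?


ρ = λ/μ = 54.33/65.28 = 0.8323
L = ρ/(1−ρ) = 0.8323/(1 − 0.8323) = 0.8323/0.1677 = 4.9616

Final: 4.9616


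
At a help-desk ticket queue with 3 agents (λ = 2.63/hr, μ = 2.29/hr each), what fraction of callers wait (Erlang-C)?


a = λ/μ = 1.1485; ρ = a/3 = 0.3828
P₀ = 0.310845 (from M/M/c formula)
C(c,a) = [a^c/(c!(1−ρ))]·P₀ = [1.51482/(6·0.6172)]·0.310845
= 0.40907·0.310845 = 0.127158

Final: 0.127158


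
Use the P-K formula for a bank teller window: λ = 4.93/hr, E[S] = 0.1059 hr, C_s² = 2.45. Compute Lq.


ρ = λ·E[S] = 4.93·0.1059 = 0.5221
Lq = ρ²(1+C_s²)/(2(1−ρ)) = 0.2726·(1+2.45)/(2·0.4779)
= 0.2726·3.4500/0.9558 = 0.98384

Final: 0.98384


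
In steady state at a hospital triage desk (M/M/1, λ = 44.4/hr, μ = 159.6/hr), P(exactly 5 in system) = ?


ρ = 44.4/159.6 = 0.2782
P_n = (1−ρ)·ρ^n = (1 − 0.2782)·0.2782^5 = 0.7218·0.001666 = 0.001203

Final: 0.001203


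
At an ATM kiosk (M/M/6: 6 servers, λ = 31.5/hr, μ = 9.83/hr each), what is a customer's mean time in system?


a = 3.2045; ρ = 0.5341; P₀ = 0.039588
Lq = P₀·a^c·ρ/(c!(1−ρ)²) = 0.14647
Wq = Lq/λ = 0.14647/31.5 = 0.004650 hr
W = Wq + 1/μ = 0.004650 + 0.10173 = 0.10638 hr

Final: 0.10638 hr


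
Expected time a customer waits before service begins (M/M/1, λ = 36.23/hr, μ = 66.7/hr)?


ρ = 36.23/66.7 = 0.5432
Wq = ρ/(μ−λ) = 0.5432/(66.7 − 36.23) = 0.5432/30.47 = 0.01783 hr

Final: 0.01783 hr


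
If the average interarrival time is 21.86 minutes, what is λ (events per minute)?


λ = 1/(interarrival time) in consistent units.
1 minute = 1 min, so λ = 1/21.86 = 0.04575 per minute

Final: 0.04575 /min


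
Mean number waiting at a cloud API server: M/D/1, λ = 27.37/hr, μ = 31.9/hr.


ρ = 27.37/31.9 = 0.8580
M/D/1: Lq = ρ²/(2(1−ρ)) = 0.7362/(2·0.1420) = 2.59197

Final: 2.59197


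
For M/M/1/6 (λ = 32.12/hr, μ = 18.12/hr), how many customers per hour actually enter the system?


ρ = 1.7726; P_K = (1−ρ)ρ^6/(1−ρ^7) = 0.443938
λ_eff = λ(1 − P_K) = 32.12·(1 − 0.443938) = 32.12·0.556062 = 17.8607 /hr

Final: 17.8607 /hr
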